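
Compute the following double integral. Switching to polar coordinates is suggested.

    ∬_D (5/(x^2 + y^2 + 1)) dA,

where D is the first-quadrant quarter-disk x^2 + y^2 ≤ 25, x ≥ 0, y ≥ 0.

The region D is 0 ≤ r ≤ 5, 0 ≤ θ ≤ π/2 in polar coordinates, where x = r cos(θ), y = r sin(θ), and dA = r dr dθ.

Under the substitution, the integrand becomes 5/(r^2 + 1), so

    ∬_D (5/(x^2 + y^2 + 1)) dA = ∫_{0}^{π/2} ∫_{0}^{5} (5/(r^2 + 1)) · r dr dθ.

Inner integral (in r): ∫_{0}^{5} (5/(r^2 + 1)) · r dr = 5log(26)/2.

Outer integral (in θ): ∫_{0}^{π/2} (5log(26)/2) dθ = 5π log(26)/4.

Therefore ∬_D (5/(x^2 + y^2 + 1)) dA = 5π log(26)/4.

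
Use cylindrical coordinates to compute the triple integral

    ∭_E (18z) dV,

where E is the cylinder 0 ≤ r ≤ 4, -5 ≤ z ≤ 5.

In cylindrical coordinates, x = r cos(θ), y = r sin(θ), z = z, and dV = r dr dθ dz.

The integrand becomes 18z, so

    ∭_E (18z) dV = ∫_{0}^{2π} ∫_{0}^{4} ∫_{-5}^{5} (18z) · r dz dr dθ.

Inner (z): 0.
Middle (r from 0 to 4): 0.
Outer (θ): 0.

Therefore the triple integral equals 0.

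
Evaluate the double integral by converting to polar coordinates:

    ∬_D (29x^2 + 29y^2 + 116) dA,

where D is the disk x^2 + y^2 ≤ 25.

The region D is 0 ≤ r ≤ 5, 0 ≤ θ ≤ 2π in polar coordinates, where x = r cos(θ), y = r sin(θ), and dA = r dr dθ.

Under the substitution, the integrand becomes 29r^2 + 116, so

    ∬_D (29x^2 + 29y^2 + 116) dA = ∫_{0}^{2π} ∫_{0}^{5} (29r^2 + 116) · r dr dθ.

Inner integral (in r): ∫_{0}^{5} (29r^2 + 116) · r dr = 23925/4.

Outer integral (in θ): ∫_{0}^{2π} (23925/4) dθ = 23925π/2.

Therefore ∬_D (29x^2 + 29y^2 + 116) dA = 23925π/2.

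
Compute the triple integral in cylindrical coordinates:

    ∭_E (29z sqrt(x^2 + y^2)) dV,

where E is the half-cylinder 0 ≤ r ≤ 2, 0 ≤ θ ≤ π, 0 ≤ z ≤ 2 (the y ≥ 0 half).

In cylindrical coordinates, x = r cos(θ), y = r sin(θ), z = z, and dV = r dr dθ dz.

The integrand becomes 29r z, so

    ∭_E (29z sqrt(x^2 + y^2)) dV = ∫_{0}^{π} ∫_{0}^{2} ∫_{0}^{2} (29r z) · r dz dr dθ.

Inner (z): 58r^2.
Middle (r from 0 to 2): 464/3.
Outer (θ): 464π/3.

Therefore the triple integral equals 464π/3.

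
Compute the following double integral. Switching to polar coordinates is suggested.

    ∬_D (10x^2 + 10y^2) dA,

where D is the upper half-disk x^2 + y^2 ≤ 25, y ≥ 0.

The region D is 0 ≤ r ≤ 5, 0 ≤ θ ≤ π in polar coordinates, where x = r cos(θ), y = r sin(θ), and dA = r dr dθ.

Under the substitution, the integrand becomes 10r^2, so

    ∬_D (10x^2 + 10y^2) dA = ∫_{0}^{π} ∫_{0}^{5} (10r^2) · r dr dθ.

Inner integral (in r): ∫_{0}^{5} (10r^2) · r dr = 3125/2.

Outer integral (in θ): ∫_{0}^{π} (3125/2) dθ = 3125π/2.

Therefore ∬_D (10x^2 + 10y^2) dA = 3125π/2.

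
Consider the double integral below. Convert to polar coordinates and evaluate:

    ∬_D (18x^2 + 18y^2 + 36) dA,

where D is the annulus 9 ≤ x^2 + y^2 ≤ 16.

The region D is 3 ≤ r ≤ 4, 0 ≤ θ ≤ 2π in polar coordinates, where x = r cos(θ), y = r sin(θ), and dA = r dr dθ.

Under the substitution, the integrand becomes 18r^2 + 36, so

    ∬_D (18x^2 + 18y^2 + 36) dA = ∫_{0}^{2π} ∫_{3}^{4} (18r^2 + 36) · r dr dθ.

Inner integral (in r): ∫_{3}^{4} (18r^2 + 36) · r dr = 1827/2.

Outer integral (in θ): ∫_{0}^{2π} (1827/2) dθ = 1827π.

Therefore ∬_D (18x^2 + 18y^2 + 36) dA = 1827π.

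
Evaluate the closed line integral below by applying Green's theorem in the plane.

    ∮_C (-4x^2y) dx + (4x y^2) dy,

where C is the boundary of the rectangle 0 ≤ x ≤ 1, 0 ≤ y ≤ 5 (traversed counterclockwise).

Green's theorem converts the closed line integral into a double integral over the enclosed region D:

    ∮_C P dx + Q dy = ∬_D (∂Q/∂x - ∂P/∂y) dA.

Here P = -4x^2y, Q = 4x y^2, so

    ∂Q/∂x = 4y^2,    ∂P/∂y = -4x^2,
    ∂Q/∂x - ∂P/∂y = 4x^2 + 4y^2.

D is the region 0 ≤ x ≤ 1, 0 ≤ y ≤ 5. Evaluating the double integral:

    ∬_D (4x^2 + 4y^2) dA = ∫_0^{1} ∫_0^{5} (4x^2 + 4y^2) dy dx.

Inner (y from 0 to 5): 20x^2 + 500/3.
Outer (x from 0 to 1): 520/3.

Therefore ∮_C P dx + Q dy = 520/3.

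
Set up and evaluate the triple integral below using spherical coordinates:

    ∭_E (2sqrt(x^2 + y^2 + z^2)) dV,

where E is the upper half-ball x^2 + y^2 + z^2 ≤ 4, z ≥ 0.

In spherical coordinates, x = ρ sin(φ) cos(θ), y = ρ sin(φ) sin(θ), z = ρ cos(φ), and dV = ρ^2 sin(φ) dρ dφ dθ.

The integrand becomes 2ρ, so

    ∭_E (2sqrt(x^2 + y^2 + z^2)) dV = ∫_{0}^{2π} ∫_{0}^{π/2} ∫_{0}^{2} (2ρ) · ρ^2 sin(φ) dρ dφ dθ.

Inner (ρ): 8sin(φ).
Middle (φ): 8.
Outer (θ): 16π.

Therefore the triple integral equals 16π.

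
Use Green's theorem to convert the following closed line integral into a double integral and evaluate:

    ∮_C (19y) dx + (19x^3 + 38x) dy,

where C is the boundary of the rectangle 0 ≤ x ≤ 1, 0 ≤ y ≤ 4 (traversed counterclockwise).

Green's theorem converts the closed line integral into a double integral over the enclosed region D:

    ∮_C P dx + Q dy = ∬_D (∂Q/∂x - ∂P/∂y) dA.

Here P = 19y, Q = 19x^3 + 38x, so

    ∂Q/∂x = 57x^2 + 38,    ∂P/∂y = 19,
    ∂Q/∂x - ∂P/∂y = 57x^2 + 19.

D is the region 0 ≤ x ≤ 1, 0 ≤ y ≤ 4. Evaluating the double integral:

    ∬_D (57x^2 + 19) dA = ∫_0^{1} ∫_0^{4} (57x^2 + 19) dy dx.

Inner (y from 0 to 4): 228x^2 + 76.
Outer (x from 0 to 1): 152.

Therefore ∮_C P dx + Q dy = 152.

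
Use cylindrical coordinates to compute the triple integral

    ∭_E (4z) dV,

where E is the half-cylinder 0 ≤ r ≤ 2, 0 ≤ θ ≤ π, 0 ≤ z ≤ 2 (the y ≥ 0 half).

In cylindrical coordinates, x = r cos(θ), y = r sin(θ), z = z, and dV = r dr dθ dz.

The integrand becomes 4z, so

    ∭_E (4z) dV = ∫_{0}^{π} ∫_{0}^{2} ∫_{0}^{2} (4z) · r dz dr dθ.

Inner (z): 8r.
Middle (r from 0 to 2): 16.
Outer (θ): 16π.

Therefore the triple integral equals 16π.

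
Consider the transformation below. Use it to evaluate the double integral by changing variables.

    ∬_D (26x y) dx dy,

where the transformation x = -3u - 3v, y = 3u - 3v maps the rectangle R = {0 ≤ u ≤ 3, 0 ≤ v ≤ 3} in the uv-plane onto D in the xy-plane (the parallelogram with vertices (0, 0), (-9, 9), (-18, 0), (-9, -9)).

Compute the Jacobian determinant of (x, y) with respect to (u, v):

    ∂(x,y)/∂(u,v) = | -3  -3 | = (-3)(-3) - (-3)(3) = 18.
                   | 3  -3 |

Its absolute value is |J| = 18 (the area scaling factor).

Substituting x = -3u - 3v, y = 3u - 3v into the integrand,

    26x y → -234u^2 + 234v^2,

so the integral becomes

    ∬_R (-234u^2 + 234v^2) · |J| du dv = ∫_0^3 ∫_0^3 (-4212u^2 + 4212v^2) dv du.

Inner (v): 37908 - 12636u^2.
Outer (u): 0.

Therefore ∬_D (26x y) dx dy = 0.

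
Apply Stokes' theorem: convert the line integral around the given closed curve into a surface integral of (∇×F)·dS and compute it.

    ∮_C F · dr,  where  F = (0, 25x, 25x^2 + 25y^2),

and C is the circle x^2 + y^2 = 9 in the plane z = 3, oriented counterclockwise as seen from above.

Let S be the flat disk x^2 + y^2 ≤ 9 in the plane z = 3, with upward unit normal n̂ = ẑ. By Stokes' theorem,

    ∮_C F · dr = ∬_S (∇ × F) · n̂ dS = ∬_D (curl F)_z dA,

where D is the disk x^2 + y^2 ≤ 9.

Compute the curl of F = (0, 25x, 25x^2 + 25y^2):
    (∇ × F)_x = ∂F_z/∂y - ∂F_y/∂z = 50y,
    (∇ × F)_y = ∂F_x/∂z - ∂F_z/∂x = -50x,
    (∇ × F)_z = ∂F_y/∂x - ∂F_x/∂y = 25.

On z = 3, (curl F)_z = 25.

Convert to polar (x = r cos θ, y = r sin θ, dA = r dr dθ); the integrand becomes 25, so

    ∬_D (curl F)_z dA = ∫_0^{2π} ∫_0^{3} (25) · r dr dθ.

Inner (r from 0 to 3): 225/2.
Outer (θ from 0 to 2π): 225π.

Therefore ∮_C F · dr = 225π.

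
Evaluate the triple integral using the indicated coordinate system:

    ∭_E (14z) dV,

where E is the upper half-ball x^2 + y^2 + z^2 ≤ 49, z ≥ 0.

In spherical coordinates, x = ρ sin(φ) cos(θ), y = ρ sin(φ) sin(θ), z = ρ cos(φ), and dV = ρ^2 sin(φ) dρ dφ dθ.

The integrand becomes 14ρ cos(φ), so

    ∭_E (14z) dV = ∫_{0}^{2π} ∫_{0}^{π/2} ∫_{0}^{7} (14ρ cos(φ)) · ρ^2 sin(φ) dρ dφ dθ.

Inner (ρ): 16807sin(2φ)/4.
Middle (φ): 16807/4.
Outer (θ): 16807π/2.

Therefore the triple integral equals 16807π/2.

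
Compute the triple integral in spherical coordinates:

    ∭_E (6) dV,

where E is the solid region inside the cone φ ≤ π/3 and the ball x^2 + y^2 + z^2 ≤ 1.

In spherical coordinates, x = ρ sin(φ) cos(θ), y = ρ sin(φ) sin(θ), z = ρ cos(φ), and dV = ρ^2 sin(φ) dρ dφ dθ.

The integrand becomes 6, so

    ∭_E (6) dV = ∫_{0}^{2π} ∫_{0}^{π/3} ∫_{0}^{1} (6) · ρ^2 sin(φ) dρ dφ dθ.

Inner (ρ): 2sin(φ).
Middle (φ): 1.
Outer (θ): 2π.

Therefore the triple integral equals 2π.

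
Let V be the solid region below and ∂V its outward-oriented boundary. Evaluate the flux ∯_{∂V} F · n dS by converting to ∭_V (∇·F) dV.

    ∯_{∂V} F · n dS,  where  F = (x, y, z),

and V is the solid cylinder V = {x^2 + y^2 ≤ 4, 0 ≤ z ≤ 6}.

By the divergence theorem,

    ∯_{∂V} F · n dS = ∭_V (∇ · F) dV.

Compute the divergence:
    ∇ · F = ∂F_x/∂x + ∂F_y/∂y + ∂F_z/∂z = 1 + 1 + 1 = 3.

In cylindrical coordinates, x = r cos(θ), y = r sin(θ), z = z, dV = r dr dθ dz, with 0 ≤ r ≤ 2, 0 ≤ θ ≤ 2π, 0 ≤ z ≤ 6.

The integrand, after substitution and multiplying by the volume element, becomes (3) · r, so

    ∭_V (∇·F) dV = ∫_0^{2π} ∫_0^{2} ∫_0^{6} (3) · r dz dr dθ.

Inner (z from 0 to 6): 18r.
Middle (r from 0 to 2): 36.
Outer (θ from 0 to 2π): 72π.

Therefore ∯_{∂V} F · n dS = 72π.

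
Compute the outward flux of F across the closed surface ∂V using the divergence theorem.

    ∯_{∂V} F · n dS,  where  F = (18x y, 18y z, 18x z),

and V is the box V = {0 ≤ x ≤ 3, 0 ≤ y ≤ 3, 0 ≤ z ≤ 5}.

By the divergence theorem,

    ∯_{∂V} F · n dS = ∭_V (∇ · F) dV.

Compute the divergence:
    ∇ · F = ∂F_x/∂x + ∂F_y/∂y + ∂F_z/∂z = 18y + 18z + 18x = 18x + 18y + 18z.

V is a rectangular box, so dV = dx dy dz with 0 ≤ x ≤ 3, 0 ≤ y ≤ 3, 0 ≤ z ≤ 5.

Integrate (18x + 18y + 18z) over V as an iterated integral:

    ∭_V (∇·F) dV = ∫_0^{3} ∫_0^{3} ∫_0^{5} (18x + 18y + 18z) dz dy dx.

Inner (z from 0 to 5): 90x + 90y + 225.
Middle (y from 0 to 3): 270x + 1080.
Outer (x from 0 to 3): 4455.

Therefore ∯_{∂V} F · n dS = 4455.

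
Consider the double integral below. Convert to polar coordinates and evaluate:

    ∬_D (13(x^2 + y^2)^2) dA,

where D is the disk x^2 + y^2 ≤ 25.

The region D is 0 ≤ r ≤ 5, 0 ≤ θ ≤ 2π in polar coordinates, where x = r cos(θ), y = r sin(θ), and dA = r dr dθ.

Under the substitution, the integrand becomes 13r^4, so

    ∬_D (13(x^2 + y^2)^2) dA = ∫_{0}^{2π} ∫_{0}^{5} (13r^4) · r dr dθ.

Inner integral (in r): ∫_{0}^{5} (13r^4) · r dr = 203125/6.

Outer integral (in θ): ∫_{0}^{2π} (203125/6) dθ = 203125π/3.

Therefore ∬_D (13(x^2 + y^2)^2) dA = 203125π/3.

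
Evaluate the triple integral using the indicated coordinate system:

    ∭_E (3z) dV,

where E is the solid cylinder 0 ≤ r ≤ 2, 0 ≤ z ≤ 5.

In cylindrical coordinates, x = r cos(θ), y = r sin(θ), z = z, and dV = r dr dθ dz.

The integrand becomes 3z, so

    ∭_E (3z) dV = ∫_{0}^{2π} ∫_{0}^{2} ∫_{0}^{5} (3z) · r dz dr dθ.

Inner (z): 75r/2.
Middle (r from 0 to 2): 75.
Outer (θ): 150π.

Therefore the triple integral equals 150π.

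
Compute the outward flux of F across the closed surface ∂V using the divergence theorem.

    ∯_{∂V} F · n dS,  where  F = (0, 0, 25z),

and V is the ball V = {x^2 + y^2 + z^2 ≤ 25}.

By the divergence theorem,

    ∯_{∂V} F · n dS = ∭_V (∇ · F) dV.

Compute the divergence:
    ∇ · F = ∂F_x/∂x + ∂F_y/∂y + ∂F_z/∂z = 0 + 0 + 25 = 25.

In spherical coordinates, x = ρ sin(φ) cos(θ), y = ρ sin(φ) sin(θ), z = ρ cos(φ), dV = ρ^2 sin(φ) dρ dφ dθ, with 0 ≤ ρ ≤ 5, 0 ≤ φ ≤ π, 0 ≤ θ ≤ 2π.

The integrand, after substitution and multiplying by the volume element, becomes (25) · ρ^2 sin(φ), so

    ∭_V (∇·F) dV = ∫_0^{2π} ∫_0^{π} ∫_0^{5} (25) · ρ^2 sin(φ) dρ dφ dθ.

Inner (ρ from 0 to 5): 3125sin(φ)/3.
Middle (φ from 0 to π): 6250/3.
Outer (θ from 0 to 2π): 12500π/3.

Therefore ∯_{∂V} F · n dS = 12500π/3.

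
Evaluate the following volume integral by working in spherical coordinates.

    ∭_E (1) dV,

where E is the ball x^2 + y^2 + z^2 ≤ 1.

In spherical coordinates, x = ρ sin(φ) cos(θ), y = ρ sin(φ) sin(θ), z = ρ cos(φ), and dV = ρ^2 sin(φ) dρ dφ dθ.

The integrand becomes 1, so

    ∭_E (1) dV = ∫_{0}^{2π} ∫_{0}^{π} ∫_{0}^{1} (1) · ρ^2 sin(φ) dρ dφ dθ.

Inner (ρ): sin(φ)/3.
Middle (φ): 2/3.
Outer (θ): 4π/3.

Therefore the triple integral equals 4π/3.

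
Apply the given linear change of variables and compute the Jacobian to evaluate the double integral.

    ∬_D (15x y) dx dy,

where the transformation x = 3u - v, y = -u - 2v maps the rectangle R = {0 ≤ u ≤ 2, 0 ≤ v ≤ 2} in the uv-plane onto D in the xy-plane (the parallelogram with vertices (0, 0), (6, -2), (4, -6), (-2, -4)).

Compute the Jacobian determinant of (x, y) with respect to (u, v):

    ∂(x,y)/∂(u,v) = | 3  -1 | = (3)(-2) - (-1)(-1) = -7.
                   | -1  -2 |

Its absolute value is |J| = 7 (the area scaling factor).

Substituting x = 3u - v, y = -u - 2v into the integrand,

    15x y → -45u^2 - 75u v + 30v^2,

so the integral becomes

    ∬_R (-45u^2 - 75u v + 30v^2) · |J| du dv = ∫_0^2 ∫_0^2 (-315u^2 - 525u v + 210v^2) dv du.

Inner (v): -630u^2 - 1050u + 560.
Outer (u): -2660.

Therefore ∬_D (15x y) dx dy = -2660.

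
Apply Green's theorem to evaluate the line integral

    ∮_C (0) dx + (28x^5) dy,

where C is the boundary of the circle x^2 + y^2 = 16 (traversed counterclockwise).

Green's theorem converts the closed line integral into a double integral over the enclosed region D:

    ∮_C P dx + Q dy = ∬_D (∂Q/∂x - ∂P/∂y) dA.

Here P = 0, Q = 28x^5, so

    ∂Q/∂x = 140x^4,    ∂P/∂y = 0,
    ∂Q/∂x - ∂P/∂y = 140x^4.

D is the region x^2 + y^2 ≤ 16. Evaluating the double integral:

In polar coordinates (x = r cos θ, y = r sin θ, dA = r dr dθ) the integrand becomes 140r^4cos(θ)^4, so

    ∬_D (140x^4) dA = ∫_0^{2π} ∫_0^{4} (140r^4cos(θ)^4) · r dr dθ.

Inner (r from 0 to 4): 286720cos(θ)^4/3.
Outer (θ from 0 to 2π): 71680π.

Therefore ∮_C P dx + Q dy = 71680π.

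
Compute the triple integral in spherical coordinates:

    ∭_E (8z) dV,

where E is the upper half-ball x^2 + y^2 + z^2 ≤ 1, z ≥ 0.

In spherical coordinates, x = ρ sin(φ) cos(θ), y = ρ sin(φ) sin(θ), z = ρ cos(φ), and dV = ρ^2 sin(φ) dρ dφ dθ.

The integrand becomes 8ρ cos(φ), so

    ∭_E (8z) dV = ∫_{0}^{2π} ∫_{0}^{π/2} ∫_{0}^{1} (8ρ cos(φ)) · ρ^2 sin(φ) dρ dφ dθ.

Inner (ρ): sin(2φ).
Middle (φ): 1.
Outer (θ): 2π.

Therefore the triple integral equals 2π.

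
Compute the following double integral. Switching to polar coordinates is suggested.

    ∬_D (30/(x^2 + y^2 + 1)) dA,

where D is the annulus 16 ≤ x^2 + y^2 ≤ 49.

The region D is 4 ≤ r ≤ 7, 0 ≤ θ ≤ 2π in polar coordinates, where x = r cos(θ), y = r sin(θ), and dA = r dr dθ.

Under the substitution, the integrand becomes 30/(r^2 + 1), so

    ∬_D (30/(x^2 + y^2 + 1)) dA = ∫_{0}^{2π} ∫_{4}^{7} (30/(r^2 + 1)) · r dr dθ.

Inner integral (in r): ∫_{4}^{7} (30/(r^2 + 1)) · r dr = log(30517578125000000000000000/2862423051509815793).

Outer integral (in θ): ∫_{0}^{2π} (log(30517578125000000000000000/2862423051509815793)) dθ = log((30517578125000000000000000/2862423051509815793)^(2π)).

Therefore ∬_D (30/(x^2 + y^2 + 1)) dA = log((30517578125000000000000000/2862423051509815793)^(2π)).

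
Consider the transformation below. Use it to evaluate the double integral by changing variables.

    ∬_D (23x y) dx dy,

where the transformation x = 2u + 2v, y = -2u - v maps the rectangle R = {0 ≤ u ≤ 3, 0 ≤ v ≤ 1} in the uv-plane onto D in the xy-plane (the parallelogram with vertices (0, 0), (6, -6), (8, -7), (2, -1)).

Compute the Jacobian determinant of (x, y) with respect to (u, v):

    ∂(x,y)/∂(u,v) = | 2  2 | = (2)(-1) - (2)(-2) = 2.
                   | -2  -1 |

Its absolute value is |J| = 2 (the area scaling factor).

Substituting x = 2u + 2v, y = -2u - v into the integrand,

    23x y → -92u^2 - 138u v - 46v^2,

so the integral becomes

    ∬_R (-92u^2 - 138u v - 46v^2) · |J| du dv = ∫_0^3 ∫_0^1 (-184u^2 - 276u v - 92v^2) dv du.

Inner (v): -184u^2 - 138u - 92/3.
Outer (u): -2369.

Therefore ∬_D (23x y) dx dy = -2369.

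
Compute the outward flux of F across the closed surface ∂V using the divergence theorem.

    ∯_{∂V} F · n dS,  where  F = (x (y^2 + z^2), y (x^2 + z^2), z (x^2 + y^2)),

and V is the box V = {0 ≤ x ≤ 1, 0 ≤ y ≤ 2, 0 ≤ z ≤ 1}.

By the divergence theorem,

    ∯_{∂V} F · n dS = ∭_V (∇ · F) dV.

Compute the divergence:
    ∇ · F = ∂F_x/∂x + ∂F_y/∂y + ∂F_z/∂z = y^2 + z^2 + x^2 + z^2 + x^2 + y^2 = 2x^2 + 2y^2 + 2z^2.

V is a rectangular box, so dV = dx dy dz with 0 ≤ x ≤ 1, 0 ≤ y ≤ 2, 0 ≤ z ≤ 1.

Integrate (2x^2 + 2y^2 + 2z^2) over V as an iterated integral:

    ∭_V (∇·F) dV = ∫_0^{1} ∫_0^{2} ∫_0^{1} (2x^2 + 2y^2 + 2z^2) dz dy dx.

Inner (z from 0 to 1): 2x^2 + 2y^2 + 2/3.
Middle (y from 0 to 2): 4x^2 + 20/3.
Outer (x from 0 to 1): 8.

Therefore ∯_{∂V} F · n dS = 8.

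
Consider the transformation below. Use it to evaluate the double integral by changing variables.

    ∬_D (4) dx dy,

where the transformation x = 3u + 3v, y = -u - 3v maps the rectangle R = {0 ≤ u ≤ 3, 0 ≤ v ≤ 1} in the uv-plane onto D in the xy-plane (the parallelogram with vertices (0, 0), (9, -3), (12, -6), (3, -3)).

Compute the Jacobian determinant of (x, y) with respect to (u, v):

    ∂(x,y)/∂(u,v) = | 3  3 | = (3)(-3) - (3)(-1) = -6.
                   | -1  -3 |

Its absolute value is |J| = 6 (the area scaling factor).

Substituting x = 3u + 3v, y = -u - 3v into the integrand,

    4 → 4,

so the integral becomes

    ∬_R (4) · |J| du dv = ∫_0^3 ∫_0^1 (24) dv du.

Inner (v): 24.
Outer (u): 72.

Therefore ∬_D (4) dx dy = 72.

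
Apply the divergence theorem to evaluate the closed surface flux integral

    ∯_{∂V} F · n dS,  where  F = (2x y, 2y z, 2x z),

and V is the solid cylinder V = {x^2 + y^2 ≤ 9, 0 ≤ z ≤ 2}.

By the divergence theorem,

    ∯_{∂V} F · n dS = ∭_V (∇ · F) dV.

Compute the divergence:
    ∇ · F = ∂F_x/∂x + ∂F_y/∂y + ∂F_z/∂z = 2y + 2z + 2x = 2x + 2y + 2z.

In cylindrical coordinates, x = r cos(θ), y = r sin(θ), z = z, dV = r dr dθ dz, with 0 ≤ r ≤ 3, 0 ≤ θ ≤ 2π, 0 ≤ z ≤ 2.

The integrand, after substitution and multiplying by the volume element, becomes (2sqrt(2)r sin(θ + π/4) + 2z) · r, so

    ∭_V (∇·F) dV = ∫_0^{2π} ∫_0^{3} ∫_0^{2} (2sqrt(2)r sin(θ + π/4) + 2z) · r dz dr dθ.

Inner (z from 0 to 2): 4r (sqrt(2)r sin(θ + π/4) + 1).
Middle (r from 0 to 3): 36sqrt(2)sin(θ + π/4) + 18.
Outer (θ from 0 to 2π): 36π.

Therefore ∯_{∂V} F · n dS = 36π.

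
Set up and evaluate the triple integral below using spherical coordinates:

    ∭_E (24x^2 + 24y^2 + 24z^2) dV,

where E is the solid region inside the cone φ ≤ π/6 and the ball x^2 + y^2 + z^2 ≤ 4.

In spherical coordinates, x = ρ sin(φ) cos(θ), y = ρ sin(φ) sin(θ), z = ρ cos(φ), and dV = ρ^2 sin(φ) dρ dφ dθ.

The integrand becomes 24ρ^2, so

    ∭_E (24x^2 + 24y^2 + 24z^2) dV = ∫_{0}^{2π} ∫_{0}^{π/6} ∫_{0}^{2} (24ρ^2) · ρ^2 sin(φ) dρ dφ dθ.

Inner (ρ): 768sin(φ)/5.
Middle (φ): 768/5 - 384sqrt(3)/5.
Outer (θ): 768π (2 - sqrt(3))/5.

Therefore the triple integral equals 768π (2 - sqrt(3))/5.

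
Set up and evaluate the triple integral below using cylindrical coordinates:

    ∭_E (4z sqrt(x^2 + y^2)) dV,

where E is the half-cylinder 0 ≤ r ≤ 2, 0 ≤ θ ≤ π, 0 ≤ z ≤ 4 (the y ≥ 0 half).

In cylindrical coordinates, x = r cos(θ), y = r sin(θ), z = z, and dV = r dr dθ dz.

The integrand becomes 4r z, so

    ∭_E (4z sqrt(x^2 + y^2)) dV = ∫_{0}^{π} ∫_{0}^{2} ∫_{0}^{4} (4r z) · r dz dr dθ.

Inner (z): 32r^2.
Middle (r from 0 to 2): 256/3.
Outer (θ): 256π/3.

Therefore the triple integral equals 256π/3.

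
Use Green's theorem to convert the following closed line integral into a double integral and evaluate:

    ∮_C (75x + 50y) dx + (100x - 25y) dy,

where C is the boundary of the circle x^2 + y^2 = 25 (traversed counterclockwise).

Green's theorem converts the closed line integral into a double integral over the enclosed region D:

    ∮_C P dx + Q dy = ∬_D (∂Q/∂x - ∂P/∂y) dA.

Here P = 75x + 50y, Q = 100x - 25y, so

    ∂Q/∂x = 100,    ∂P/∂y = 50,
    ∂Q/∂x - ∂P/∂y = 50.

D is the region x^2 + y^2 ≤ 25. Evaluating the double integral:

In polar coordinates (x = r cos θ, y = r sin θ, dA = r dr dθ) the integrand becomes 50, so

    ∬_D (50) dA = ∫_0^{2π} ∫_0^{5} (50) · r dr dθ.

Inner (r from 0 to 5): 625.
Outer (θ from 0 to 2π): 1250π.

Therefore ∮_C P dx + Q dy = 1250π.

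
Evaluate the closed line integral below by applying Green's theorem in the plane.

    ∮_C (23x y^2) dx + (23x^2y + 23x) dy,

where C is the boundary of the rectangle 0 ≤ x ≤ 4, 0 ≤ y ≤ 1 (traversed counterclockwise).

Green's theorem converts the closed line integral into a double integral over the enclosed region D:

    ∮_C P dx + Q dy = ∬_D (∂Q/∂x - ∂P/∂y) dA.

Here P = 23x y^2, Q = 23x^2y + 23x, so

    ∂Q/∂x = 46x y + 23,    ∂P/∂y = 46x y,
    ∂Q/∂x - ∂P/∂y = 23.

D is the region 0 ≤ x ≤ 4, 0 ≤ y ≤ 1. Evaluating the double integral:

    ∬_D (23) dA = ∫_0^{4} ∫_0^{1} (23) dy dx.

Inner (y from 0 to 1): 23.
Outer (x from 0 to 4): 92.

Therefore ∮_C P dx + Q dy = 92.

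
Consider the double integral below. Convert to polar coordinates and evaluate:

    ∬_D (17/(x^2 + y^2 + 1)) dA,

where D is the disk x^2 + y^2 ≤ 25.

The region D is 0 ≤ r ≤ 5, 0 ≤ θ ≤ 2π in polar coordinates, where x = r cos(θ), y = r sin(θ), and dA = r dr dθ.

Under the substitution, the integrand becomes 17/(r^2 + 1), so

    ∬_D (17/(x^2 + y^2 + 1)) dA = ∫_{0}^{2π} ∫_{0}^{5} (17/(r^2 + 1)) · r dr dθ.

Inner integral (in r): ∫_{0}^{5} (17/(r^2 + 1)) · r dr = 17log(26)/2.

Outer integral (in θ): ∫_{0}^{2π} (17log(26)/2) dθ = 17π log(26).

Therefore ∬_D (17/(x^2 + y^2 + 1)) dA = 17π log(26).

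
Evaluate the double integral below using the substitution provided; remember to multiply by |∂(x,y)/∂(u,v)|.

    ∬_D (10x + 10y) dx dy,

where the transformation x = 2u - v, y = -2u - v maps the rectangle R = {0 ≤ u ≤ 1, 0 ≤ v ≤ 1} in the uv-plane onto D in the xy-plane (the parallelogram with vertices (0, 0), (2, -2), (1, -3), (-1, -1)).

Compute the Jacobian determinant of (x, y) with respect to (u, v):

    ∂(x,y)/∂(u,v) = | 2  -1 | = (2)(-1) - (-1)(-2) = -4.
                   | -2  -1 |

Its absolute value is |J| = 4 (the area scaling factor).

Substituting x = 2u - v, y = -2u - v into the integrand,

    10x + 10y → -20v,

so the integral becomes

    ∬_R (-20v) · |J| du dv = ∫_0^1 ∫_0^1 (-80v) dv du.

Inner (v): -40.
Outer (u): -40.

Therefore ∬_D (10x + 10y) dx dy = -40.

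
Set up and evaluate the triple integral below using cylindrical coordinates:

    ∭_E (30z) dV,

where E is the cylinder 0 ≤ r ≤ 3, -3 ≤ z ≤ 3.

In cylindrical coordinates, x = r cos(θ), y = r sin(θ), z = z, and dV = r dr dθ dz.

The integrand becomes 30z, so

    ∭_E (30z) dV = ∫_{0}^{2π} ∫_{0}^{3} ∫_{-3}^{3} (30z) · r dz dr dθ.

Inner (z): 0.
Middle (r from 0 to 3): 0.
Outer (θ): 0.

Therefore the triple integral equals 0.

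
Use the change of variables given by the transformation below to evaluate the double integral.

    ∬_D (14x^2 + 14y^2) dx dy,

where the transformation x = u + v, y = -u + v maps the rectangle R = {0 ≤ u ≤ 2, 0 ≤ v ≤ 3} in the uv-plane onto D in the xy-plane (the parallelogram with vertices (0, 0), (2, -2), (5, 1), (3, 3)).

Compute the Jacobian determinant of (x, y) with respect to (u, v):

    ∂(x,y)/∂(u,v) = | 1  1 | = (1)(1) - (1)(-1) = 2.
                   | -1  1 |

Its absolute value is |J| = 2 (the area scaling factor).

Substituting x = u + v, y = -u + v into the integrand,

    14x^2 + 14y^2 → 28u^2 + 28v^2,

so the integral becomes

    ∬_R (28u^2 + 28v^2) · |J| du dv = ∫_0^2 ∫_0^3 (56u^2 + 56v^2) dv du.

Inner (v): 168u^2 + 504.
Outer (u): 1456.

Therefore ∬_D (14x^2 + 14y^2) dx dy = 1456.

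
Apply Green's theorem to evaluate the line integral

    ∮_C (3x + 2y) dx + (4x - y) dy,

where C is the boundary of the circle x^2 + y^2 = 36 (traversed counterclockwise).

Green's theorem converts the closed line integral into a double integral over the enclosed region D:

    ∮_C P dx + Q dy = ∬_D (∂Q/∂x - ∂P/∂y) dA.

Here P = 3x + 2y, Q = 4x - y, so

    ∂Q/∂x = 4,    ∂P/∂y = 2,
    ∂Q/∂x - ∂P/∂y = 2.

D is the region x^2 + y^2 ≤ 36. Evaluating the double integral:

In polar coordinates (x = r cos θ, y = r sin θ, dA = r dr dθ) the integrand becomes 2, so

    ∬_D (2) dA = ∫_0^{2π} ∫_0^{6} (2) · r dr dθ.

Inner (r from 0 to 6): 36.
Outer (θ from 0 to 2π): 72π.

Therefore ∮_C P dx + Q dy = 72π.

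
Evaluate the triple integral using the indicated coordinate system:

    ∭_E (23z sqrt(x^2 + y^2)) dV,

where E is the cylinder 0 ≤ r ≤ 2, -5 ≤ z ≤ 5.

In cylindrical coordinates, x = r cos(θ), y = r sin(θ), z = z, and dV = r dr dθ dz.

The integrand becomes 23r z, so

    ∭_E (23z sqrt(x^2 + y^2)) dV = ∫_{0}^{2π} ∫_{0}^{2} ∫_{-5}^{5} (23r z) · r dz dr dθ.

Inner (z): 0.
Middle (r from 0 to 2): 0.
Outer (θ): 0.

Therefore the triple integral equals 0.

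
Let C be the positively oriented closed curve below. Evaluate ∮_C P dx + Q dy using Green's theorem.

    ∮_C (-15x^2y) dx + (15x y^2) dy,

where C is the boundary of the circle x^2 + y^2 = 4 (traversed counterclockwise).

Green's theorem converts the closed line integral into a double integral over the enclosed region D:

    ∮_C P dx + Q dy = ∬_D (∂Q/∂x - ∂P/∂y) dA.

Here P = -15x^2y, Q = 15x y^2, so

    ∂Q/∂x = 15y^2,    ∂P/∂y = -15x^2,
    ∂Q/∂x - ∂P/∂y = 15x^2 + 15y^2.

D is the region x^2 + y^2 ≤ 4. Evaluating the double integral:

In polar coordinates (x = r cos θ, y = r sin θ, dA = r dr dθ) the integrand becomes 15r^2, so

    ∬_D (15x^2 + 15y^2) dA = ∫_0^{2π} ∫_0^{2} (15r^2) · r dr dθ.

Inner (r from 0 to 2): 60.
Outer (θ from 0 to 2π): 120π.

Therefore ∮_C P dx + Q dy = 120π.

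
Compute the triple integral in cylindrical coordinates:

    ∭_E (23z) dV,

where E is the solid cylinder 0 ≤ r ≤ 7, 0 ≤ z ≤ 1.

In cylindrical coordinates, x = r cos(θ), y = r sin(θ), z = z, and dV = r dr dθ dz.

The integrand becomes 23z, so

    ∭_E (23z) dV = ∫_{0}^{2π} ∫_{0}^{7} ∫_{0}^{1} (23z) · r dz dr dθ.

Inner (z): 23r/2.
Middle (r from 0 to 7): 1127/4.
Outer (θ): 1127π/2.

Therefore the triple integral equals 1127π/2.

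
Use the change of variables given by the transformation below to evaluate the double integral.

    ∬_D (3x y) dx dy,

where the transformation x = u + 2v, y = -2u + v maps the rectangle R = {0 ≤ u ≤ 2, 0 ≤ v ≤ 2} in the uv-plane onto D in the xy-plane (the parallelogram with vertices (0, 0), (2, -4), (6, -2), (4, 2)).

Compute the Jacobian determinant of (x, y) with respect to (u, v):

    ∂(x,y)/∂(u,v) = | 1  2 | = (1)(1) - (2)(-2) = 5.
                   | -2  1 |

Its absolute value is |J| = 5 (the area scaling factor).

Substituting x = u + 2v, y = -2u + v into the integrand,

    3x y → -6u^2 - 9u v + 6v^2,

so the integral becomes

    ∬_R (-6u^2 - 9u v + 6v^2) · |J| du dv = ∫_0^2 ∫_0^2 (-30u^2 - 45u v + 30v^2) dv du.

Inner (v): -60u^2 - 90u + 80.
Outer (u): -180.

Therefore ∬_D (3x y) dx dy = -180.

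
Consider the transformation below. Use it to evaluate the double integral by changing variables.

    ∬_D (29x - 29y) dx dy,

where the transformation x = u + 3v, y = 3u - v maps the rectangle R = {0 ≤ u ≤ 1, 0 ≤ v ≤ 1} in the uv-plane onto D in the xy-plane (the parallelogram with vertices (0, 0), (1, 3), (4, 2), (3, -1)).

Compute the Jacobian determinant of (x, y) with respect to (u, v):

    ∂(x,y)/∂(u,v) = | 1  3 | = (1)(-1) - (3)(3) = -10.
                   | 3  -1 |

Its absolute value is |J| = 10 (the area scaling factor).

Substituting x = u + 3v, y = 3u - v into the integrand,

    29x - 29y → -58u + 116v,

so the integral becomes

    ∬_R (-58u + 116v) · |J| du dv = ∫_0^1 ∫_0^1 (-580u + 1160v) dv du.

Inner (v): 580 - 580u.
Outer (u): 290.

Therefore ∬_D (29x - 29y) dx dy = 290.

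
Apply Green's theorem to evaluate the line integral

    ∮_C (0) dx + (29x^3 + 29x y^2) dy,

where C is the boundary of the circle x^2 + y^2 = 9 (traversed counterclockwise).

Green's theorem converts the closed line integral into a double integral over the enclosed region D:

    ∮_C P dx + Q dy = ∬_D (∂Q/∂x - ∂P/∂y) dA.

Here P = 0, Q = 29x^3 + 29x y^2, so

    ∂Q/∂x = 87x^2 + 29y^2,    ∂P/∂y = 0,
    ∂Q/∂x - ∂P/∂y = 87x^2 + 29y^2.

D is the region x^2 + y^2 ≤ 9. Evaluating the double integral:

In polar coordinates (x = r cos θ, y = r sin θ, dA = r dr dθ) the integrand becomes 29r^2(cos(2θ) + 2), so

    ∬_D (87x^2 + 29y^2) dA = ∫_0^{2π} ∫_0^{3} (29r^2(cos(2θ) + 2)) · r dr dθ.

Inner (r from 0 to 3): 2349cos(2θ)/4 + 2349/2.
Outer (θ from 0 to 2π): 2349π.

Therefore ∮_C P dx + Q dy = 2349π.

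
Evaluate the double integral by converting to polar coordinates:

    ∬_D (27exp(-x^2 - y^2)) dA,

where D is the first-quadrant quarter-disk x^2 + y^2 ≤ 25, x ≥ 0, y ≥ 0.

The region D is 0 ≤ r ≤ 5, 0 ≤ θ ≤ π/2 in polar coordinates, where x = r cos(θ), y = r sin(θ), and dA = r dr dθ.

Under the substitution, the integrand becomes 27exp(-r^2), so

    ∬_D (27exp(-x^2 - y^2)) dA = ∫_{0}^{π/2} ∫_{0}^{5} (27exp(-r^2)) · r dr dθ.

Inner integral (in r): ∫_{0}^{5} (27exp(-r^2)) · r dr = 27/2 - 27exp(-25)/2.

Outer integral (in θ): ∫_{0}^{π/2} (27/2 - 27exp(-25)/2) dθ = -27π (1 - exp(25))exp(-25)/4.

Therefore ∬_D (27exp(-x^2 - y^2)) dA = -27π (1 - exp(25))exp(-25)/4.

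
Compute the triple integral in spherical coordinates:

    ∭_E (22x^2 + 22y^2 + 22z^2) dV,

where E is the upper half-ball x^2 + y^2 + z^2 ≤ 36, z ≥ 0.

In spherical coordinates, x = ρ sin(φ) cos(θ), y = ρ sin(φ) sin(θ), z = ρ cos(φ), and dV = ρ^2 sin(φ) dρ dφ dθ.

The integrand becomes 22ρ^2, so

    ∭_E (22x^2 + 22y^2 + 22z^2) dV = ∫_{0}^{2π} ∫_{0}^{π/2} ∫_{0}^{6} (22ρ^2) · ρ^2 sin(φ) dρ dφ dθ.

Inner (ρ): 171072sin(φ)/5.
Middle (φ): 171072/5.
Outer (θ): 342144π/5.

Therefore the triple integral equals 342144π/5.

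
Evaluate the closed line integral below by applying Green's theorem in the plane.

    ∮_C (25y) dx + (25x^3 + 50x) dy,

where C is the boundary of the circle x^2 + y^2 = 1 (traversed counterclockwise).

Green's theorem converts the closed line integral into a double integral over the enclosed region D:

    ∮_C P dx + Q dy = ∬_D (∂Q/∂x - ∂P/∂y) dA.

Here P = 25y, Q = 25x^3 + 50x, so

    ∂Q/∂x = 75x^2 + 50,    ∂P/∂y = 25,
    ∂Q/∂x - ∂P/∂y = 75x^2 + 25.

D is the region x^2 + y^2 ≤ 1. Evaluating the double integral:

In polar coordinates (x = r cos θ, y = r sin θ, dA = r dr dθ) the integrand becomes 75r^2cos(θ)^2 + 25, so

    ∬_D (75x^2 + 25) dA = ∫_0^{2π} ∫_0^{1} (75r^2cos(θ)^2 + 25) · r dr dθ.

Inner (r from 0 to 1): 75cos(θ)^2/4 + 25/2.
Outer (θ from 0 to 2π): 175π/4.

Therefore ∮_C P dx + Q dy = 175π/4.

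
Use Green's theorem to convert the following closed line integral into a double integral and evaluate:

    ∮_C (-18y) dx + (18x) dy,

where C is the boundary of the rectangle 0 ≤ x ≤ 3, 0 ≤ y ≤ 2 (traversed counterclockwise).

Green's theorem converts the closed line integral into a double integral over the enclosed region D:

    ∮_C P dx + Q dy = ∬_D (∂Q/∂x - ∂P/∂y) dA.

Here P = -18y, Q = 18x, so

    ∂Q/∂x = 18,    ∂P/∂y = -18,
    ∂Q/∂x - ∂P/∂y = 36.

D is the region 0 ≤ x ≤ 3, 0 ≤ y ≤ 2. Evaluating the double integral:

    ∬_D (36) dA = ∫_0^{3} ∫_0^{2} (36) dy dx.

Inner (y from 0 to 2): 72.
Outer (x from 0 to 3): 216.

Therefore ∮_C P dx + Q dy = 216.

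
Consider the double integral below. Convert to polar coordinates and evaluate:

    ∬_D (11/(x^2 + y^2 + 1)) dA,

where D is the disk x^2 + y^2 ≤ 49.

The region D is 0 ≤ r ≤ 7, 0 ≤ θ ≤ 2π in polar coordinates, where x = r cos(θ), y = r sin(θ), and dA = r dr dθ.

Under the substitution, the integrand becomes 11/(r^2 + 1), so

    ∬_D (11/(x^2 + y^2 + 1)) dA = ∫_{0}^{2π} ∫_{0}^{7} (11/(r^2 + 1)) · r dr dθ.

Inner integral (in r): ∫_{0}^{7} (11/(r^2 + 1)) · r dr = 11log(50)/2.

Outer integral (in θ): ∫_{0}^{2π} (11log(50)/2) dθ = 11π log(50).

Therefore ∬_D (11/(x^2 + y^2 + 1)) dA = 11π log(50).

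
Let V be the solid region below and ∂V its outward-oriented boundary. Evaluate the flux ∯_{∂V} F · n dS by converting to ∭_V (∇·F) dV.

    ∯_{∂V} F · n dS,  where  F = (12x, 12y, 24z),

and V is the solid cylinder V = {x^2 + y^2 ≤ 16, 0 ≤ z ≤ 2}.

By the divergence theorem,

    ∯_{∂V} F · n dS = ∭_V (∇ · F) dV.

Compute the divergence:
    ∇ · F = ∂F_x/∂x + ∂F_y/∂y + ∂F_z/∂z = 12 + 12 + 24 = 48.

In cylindrical coordinates, x = r cos(θ), y = r sin(θ), z = z, dV = r dr dθ dz, with 0 ≤ r ≤ 4, 0 ≤ θ ≤ 2π, 0 ≤ z ≤ 2.

The integrand, after substitution and multiplying by the volume element, becomes (48) · r, so

    ∭_V (∇·F) dV = ∫_0^{2π} ∫_0^{4} ∫_0^{2} (48) · r dz dr dθ.

Inner (z from 0 to 2): 96r.
Middle (r from 0 to 4): 768.
Outer (θ from 0 to 2π): 1536π.

Therefore ∯_{∂V} F · n dS = 1536π.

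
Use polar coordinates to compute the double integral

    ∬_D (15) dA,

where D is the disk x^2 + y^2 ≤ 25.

The region D is 0 ≤ r ≤ 5, 0 ≤ θ ≤ 2π in polar coordinates, where x = r cos(θ), y = r sin(θ), and dA = r dr dθ.

Under the substitution, the integrand becomes 15, so

    ∬_D (15) dA = ∫_{0}^{2π} ∫_{0}^{5} (15) · r dr dθ.

Inner integral (in r): ∫_{0}^{5} (15) · r dr = 375/2.

Outer integral (in θ): ∫_{0}^{2π} (375/2) dθ = 375π.

Therefore ∬_D (15) dA = 375π.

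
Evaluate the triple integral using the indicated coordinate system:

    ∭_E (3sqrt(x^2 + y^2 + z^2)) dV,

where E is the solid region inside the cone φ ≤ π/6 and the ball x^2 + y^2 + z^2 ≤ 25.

In spherical coordinates, x = ρ sin(φ) cos(θ), y = ρ sin(φ) sin(θ), z = ρ cos(φ), and dV = ρ^2 sin(φ) dρ dφ dθ.

The integrand becomes 3ρ, so

    ∭_E (3sqrt(x^2 + y^2 + z^2)) dV = ∫_{0}^{2π} ∫_{0}^{π/6} ∫_{0}^{5} (3ρ) · ρ^2 sin(φ) dρ dφ dθ.

Inner (ρ): 1875sin(φ)/4.
Middle (φ): 1875/4 - 1875sqrt(3)/8.
Outer (θ): 1875π (2 - sqrt(3))/4.

Therefore the triple integral equals 1875π (2 - sqrt(3))/4.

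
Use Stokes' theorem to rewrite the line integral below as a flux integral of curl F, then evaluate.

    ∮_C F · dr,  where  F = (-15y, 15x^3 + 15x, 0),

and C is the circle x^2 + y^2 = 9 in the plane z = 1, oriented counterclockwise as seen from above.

Let S be the flat disk x^2 + y^2 ≤ 9 in the plane z = 1, with upward unit normal n̂ = ẑ. By Stokes' theorem,

    ∮_C F · dr = ∬_S (∇ × F) · n̂ dS = ∬_D (curl F)_z dA,

where D is the disk x^2 + y^2 ≤ 9.

Compute the curl of F = (-15y, 15x^3 + 15x, 0):
    (∇ × F)_x = ∂F_z/∂y - ∂F_y/∂z = 0,
    (∇ × F)_y = ∂F_x/∂z - ∂F_z/∂x = 0,
    (∇ × F)_z = ∂F_y/∂x - ∂F_x/∂y = 45x^2 + 30.

On z = 1, (curl F)_z = 45x^2 + 30.

Convert to polar (x = r cos θ, y = r sin θ, dA = r dr dθ); the integrand becomes 45r^2cos(θ)^2 + 30, so

    ∬_D (curl F)_z dA = ∫_0^{2π} ∫_0^{3} (45r^2cos(θ)^2 + 30) · r dr dθ.

Inner (r from 0 to 3): 3645cos(θ)^2/4 + 135.
Outer (θ from 0 to 2π): 4725π/4.

Therefore ∮_C F · dr = 4725π/4.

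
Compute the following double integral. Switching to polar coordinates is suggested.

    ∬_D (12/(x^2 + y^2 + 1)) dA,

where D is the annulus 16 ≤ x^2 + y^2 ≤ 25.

The region D is 4 ≤ r ≤ 5, 0 ≤ θ ≤ 2π in polar coordinates, where x = r cos(θ), y = r sin(θ), and dA = r dr dθ.

Under the substitution, the integrand becomes 12/(r^2 + 1), so

    ∬_D (12/(x^2 + y^2 + 1)) dA = ∫_{0}^{2π} ∫_{4}^{5} (12/(r^2 + 1)) · r dr dθ.

Inner integral (in r): ∫_{4}^{5} (12/(r^2 + 1)) · r dr = log(308915776/24137569).

Outer integral (in θ): ∫_{0}^{2π} (log(308915776/24137569)) dθ = log((308915776/24137569)^(2π)).

Therefore ∬_D (12/(x^2 + y^2 + 1)) dA = log((308915776/24137569)^(2π)).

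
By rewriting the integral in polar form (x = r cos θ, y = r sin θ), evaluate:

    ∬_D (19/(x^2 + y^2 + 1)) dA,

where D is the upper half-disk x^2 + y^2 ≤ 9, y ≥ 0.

The region D is 0 ≤ r ≤ 3, 0 ≤ θ ≤ π in polar coordinates, where x = r cos(θ), y = r sin(θ), and dA = r dr dθ.

Under the substitution, the integrand becomes 19/(r^2 + 1), so

    ∬_D (19/(x^2 + y^2 + 1)) dA = ∫_{0}^{π} ∫_{0}^{3} (19/(r^2 + 1)) · r dr dθ.

Inner integral (in r): ∫_{0}^{3} (19/(r^2 + 1)) · r dr = 19log(10)/2.

Outer integral (in θ): ∫_{0}^{π} (19log(10)/2) dθ = 19π log(10)/2.

Therefore ∬_D (19/(x^2 + y^2 + 1)) dA = 19π log(10)/2.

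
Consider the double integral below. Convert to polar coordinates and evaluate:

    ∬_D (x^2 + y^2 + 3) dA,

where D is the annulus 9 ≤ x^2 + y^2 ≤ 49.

The region D is 3 ≤ r ≤ 7, 0 ≤ θ ≤ 2π in polar coordinates, where x = r cos(θ), y = r sin(θ), and dA = r dr dθ.

Under the substitution, the integrand becomes r^2 + 3, so

    ∬_D (x^2 + y^2 + 3) dA = ∫_{0}^{2π} ∫_{3}^{7} (r^2 + 3) · r dr dθ.

Inner integral (in r): ∫_{3}^{7} (r^2 + 3) · r dr = 640.

Outer integral (in θ): ∫_{0}^{2π} (640) dθ = 1280π.

Therefore ∬_D (x^2 + y^2 + 3) dA = 1280π.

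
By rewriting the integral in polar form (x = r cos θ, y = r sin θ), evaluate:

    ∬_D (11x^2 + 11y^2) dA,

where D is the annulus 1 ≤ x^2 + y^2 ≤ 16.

The region D is 1 ≤ r ≤ 4, 0 ≤ θ ≤ 2π in polar coordinates, where x = r cos(θ), y = r sin(θ), and dA = r dr dθ.

Under the substitution, the integrand becomes 11r^2, so

    ∬_D (11x^2 + 11y^2) dA = ∫_{0}^{2π} ∫_{1}^{4} (11r^2) · r dr dθ.

Inner integral (in r): ∫_{1}^{4} (11r^2) · r dr = 2805/4.

Outer integral (in θ): ∫_{0}^{2π} (2805/4) dθ = 2805π/2.

Therefore ∬_D (11x^2 + 11y^2) dA = 2805π/2.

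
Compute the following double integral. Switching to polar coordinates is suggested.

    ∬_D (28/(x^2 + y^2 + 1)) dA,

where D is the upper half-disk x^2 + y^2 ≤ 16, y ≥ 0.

The region D is 0 ≤ r ≤ 4, 0 ≤ θ ≤ π in polar coordinates, where x = r cos(θ), y = r sin(θ), and dA = r dr dθ.

Under the substitution, the integrand becomes 28/(r^2 + 1), so

    ∬_D (28/(x^2 + y^2 + 1)) dA = ∫_{0}^{π} ∫_{0}^{4} (28/(r^2 + 1)) · r dr dθ.

Inner integral (in r): ∫_{0}^{4} (28/(r^2 + 1)) · r dr = log(168377826559400929).

Outer integral (in θ): ∫_{0}^{π} (log(168377826559400929)) dθ = log(168377826559400929^π).

Therefore ∬_D (28/(x^2 + y^2 + 1)) dA = log(168377826559400929^π).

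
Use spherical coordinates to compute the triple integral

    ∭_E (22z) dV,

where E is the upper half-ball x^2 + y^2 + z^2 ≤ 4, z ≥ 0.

In spherical coordinates, x = ρ sin(φ) cos(θ), y = ρ sin(φ) sin(θ), z = ρ cos(φ), and dV = ρ^2 sin(φ) dρ dφ dθ.

The integrand becomes 22ρ cos(φ), so

    ∭_E (22z) dV = ∫_{0}^{2π} ∫_{0}^{π/2} ∫_{0}^{2} (22ρ cos(φ)) · ρ^2 sin(φ) dρ dφ dθ.

Inner (ρ): 44sin(2φ).
Middle (φ): 44.
Outer (θ): 88π.

Therefore the triple integral equals 88π.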